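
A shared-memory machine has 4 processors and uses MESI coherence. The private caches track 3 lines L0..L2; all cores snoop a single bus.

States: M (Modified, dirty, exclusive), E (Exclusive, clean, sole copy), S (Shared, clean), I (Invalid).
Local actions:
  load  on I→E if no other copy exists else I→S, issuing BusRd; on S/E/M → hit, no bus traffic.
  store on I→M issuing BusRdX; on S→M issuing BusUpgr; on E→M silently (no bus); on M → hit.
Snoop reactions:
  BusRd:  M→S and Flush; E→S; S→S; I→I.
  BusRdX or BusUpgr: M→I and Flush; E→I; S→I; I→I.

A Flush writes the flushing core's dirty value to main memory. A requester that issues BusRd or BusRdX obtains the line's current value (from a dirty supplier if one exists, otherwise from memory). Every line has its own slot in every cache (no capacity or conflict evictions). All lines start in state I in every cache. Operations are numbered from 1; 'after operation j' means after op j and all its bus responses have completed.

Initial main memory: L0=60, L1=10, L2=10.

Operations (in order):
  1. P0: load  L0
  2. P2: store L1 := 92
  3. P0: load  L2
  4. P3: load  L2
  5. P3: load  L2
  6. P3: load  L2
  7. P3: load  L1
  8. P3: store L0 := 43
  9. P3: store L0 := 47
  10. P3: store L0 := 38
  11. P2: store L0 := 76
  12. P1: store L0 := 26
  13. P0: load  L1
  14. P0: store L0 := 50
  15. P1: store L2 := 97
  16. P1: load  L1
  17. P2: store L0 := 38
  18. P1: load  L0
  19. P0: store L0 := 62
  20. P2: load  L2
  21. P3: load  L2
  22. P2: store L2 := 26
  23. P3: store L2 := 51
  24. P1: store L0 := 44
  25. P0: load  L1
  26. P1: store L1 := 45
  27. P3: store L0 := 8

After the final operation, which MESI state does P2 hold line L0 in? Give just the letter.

state = I

  op1 P0: load  L0 → E/I/I/I on L0; bus BusRd; mem=60
  op2 P2: store L1 := 92 → I/I/M/I on L1; bus BusRdX; mem=10
  op3 P0: load  L2 → E/I/I/I on L2; bus BusRd; mem=10
  op4 P3: load  L2 → S/I/I/S on L2; bus BusRd; mem=10
  op5 P3: load  L2 → S/I/I/S on L2; bus (none); mem=10
  op6 P3: load  L2 → S/I/I/S on L2; bus (none); mem=10
  op7 P3: load  L1 → I/I/S/S on L1; bus BusRd Flush; mem=92
  op8 P3: store L0 := 43 → I/I/I/M on L0; bus BusRdX; mem=60
  op9 P3: store L0 := 47 → I/I/I/M on L0; bus (none); mem=60
  op10 P3: store L0 := 38 → I/I/I/M on L0; bus (none); mem=60
  op11 P2: store L0 := 76 → I/I/M/I on L0; bus BusRdX Flush; mem=38
  op12 P1: store L0 := 26 → I/M/I/I on L0; bus BusRdX Flush; mem=76
  op13 P0: load  L1 → S/I/S/S on L1; bus BusRd; mem=92
  op14 P0: store L0 := 50 → M/I/I/I on L0; bus BusRdX Flush; mem=26
  op15 P1: store L2 := 97 → I/M/I/I on L2; bus BusRdX; mem=10
  op16 P1: load  L1 → S/S/S/S on L1; bus BusRd; mem=92
  op17 P2: store L0 := 38 → I/I/M/I on L0; bus BusRdX Flush; mem=50
  op18 P1: load  L0 → I/S/S/I on L0; bus BusRd Flush; mem=38
  op19 P0: store L0 := 62 → M/I/I/I on L0; bus BusRdX; mem=38
  op20 P2: load  L2 → I/S/S/I on L2; bus BusRd Flush; mem=97
  op21 P3: load  L2 → I/S/S/S on L2; bus BusRd; mem=97
  op22 P2: store L2 := 26 → I/I/M/I on L2; bus BusUpgr; mem=97
  op23 P3: store L2 := 51 → I/I/I/M on L2; bus BusRdX Flush; mem=26
  op24 P1: store L0 := 44 → I/M/I/I on L0; bus BusRdX Flush; mem=62
  op25 P0: load  L1 → S/S/S/S on L1; bus (none); mem=92
  op26 P1: store L1 := 45 → I/M/I/I on L1; bus BusUpgr; mem=92
  op27 P3: store L0 := 8 → I/I/I/M on L0; bus BusRdX Flush; mem=44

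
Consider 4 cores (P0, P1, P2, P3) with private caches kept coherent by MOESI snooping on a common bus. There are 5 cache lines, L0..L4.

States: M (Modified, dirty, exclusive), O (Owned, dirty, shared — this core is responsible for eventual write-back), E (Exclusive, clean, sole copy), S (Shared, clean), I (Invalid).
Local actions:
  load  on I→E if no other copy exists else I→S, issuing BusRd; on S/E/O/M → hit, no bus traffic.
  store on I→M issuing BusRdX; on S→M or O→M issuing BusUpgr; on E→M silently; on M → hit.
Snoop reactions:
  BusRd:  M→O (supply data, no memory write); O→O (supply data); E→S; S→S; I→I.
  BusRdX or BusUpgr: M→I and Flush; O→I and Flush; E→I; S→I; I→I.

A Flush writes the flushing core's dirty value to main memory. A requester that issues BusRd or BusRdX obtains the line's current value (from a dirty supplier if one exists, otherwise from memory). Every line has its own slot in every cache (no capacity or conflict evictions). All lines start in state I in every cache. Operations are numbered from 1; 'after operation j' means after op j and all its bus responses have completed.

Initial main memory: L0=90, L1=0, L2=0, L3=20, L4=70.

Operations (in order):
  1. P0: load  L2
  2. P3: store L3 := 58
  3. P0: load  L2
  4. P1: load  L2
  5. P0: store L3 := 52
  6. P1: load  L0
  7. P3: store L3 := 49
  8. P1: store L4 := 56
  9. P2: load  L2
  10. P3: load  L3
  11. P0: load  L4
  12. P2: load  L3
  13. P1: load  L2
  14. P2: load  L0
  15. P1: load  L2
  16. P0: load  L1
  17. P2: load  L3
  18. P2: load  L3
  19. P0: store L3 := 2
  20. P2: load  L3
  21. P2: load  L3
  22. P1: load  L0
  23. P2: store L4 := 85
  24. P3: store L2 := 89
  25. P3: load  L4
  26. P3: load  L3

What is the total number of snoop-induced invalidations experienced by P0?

invalidations = 3

  op1 P0: load  L2 → E/I/I/I on L2; bus BusRd; mem=0
  op2 P3: store L3 := 58 → I/I/I/M on L3; bus BusRdX; mem=20
  op3 P0: load  L2 → E/I/I/I on L2; bus (none); mem=0
  op4 P1: load  L2 → S/S/I/I on L2; bus BusRd; mem=0
  op5 P0: store L3 := 52 → M/I/I/I on L3; bus BusRdX Flush; mem=58
  op6 P1: load  L0 → I/E/I/I on L0; bus BusRd; mem=90
  op7 P3: store L3 := 49 → I/I/I/M on L3; bus BusRdX Flush; mem=52
  op8 P1: store L4 := 56 → I/M/I/I on L4; bus BusRdX; mem=70
  op9 P2: load  L2 → S/S/S/I on L2; bus BusRd; mem=0
  op10 P3: load  L3 → I/I/I/M on L3; bus (none); mem=52
  op11 P0: load  L4 → S/O/I/I on L4; bus BusRd; mem=70
  op12 P2: load  L3 → I/I/S/O on L3; bus BusRd; mem=52
  op13 P1: load  L2 → S/S/S/I on L2; bus (none); mem=0
  op14 P2: load  L0 → I/S/S/I on L0; bus BusRd; mem=90
  op15 P1: load  L2 → S/S/S/I on L2; bus (none); mem=0
  op16 P0: load  L1 → E/I/I/I on L1; bus BusRd; mem=0
  op17 P2: load  L3 → I/I/S/O on L3; bus (none); mem=52
  op18 P2: load  L3 → I/I/S/O on L3; bus (none); mem=52
  op19 P0: store L3 := 2 → M/I/I/I on L3; bus BusRdX Flush; mem=49
  op20 P2: load  L3 → O/I/S/I on L3; bus BusRd; mem=49
  op21 P2: load  L3 → O/I/S/I on L3; bus (none); mem=49
  op22 P1: load  L0 → I/S/S/I on L0; bus (none); mem=90
  op23 P2: store L4 := 85 → I/I/M/I on L4; bus BusRdX Flush; mem=56
  op24 P3: store L2 := 89 → I/I/I/M on L2; bus BusRdX; mem=0
  op25 P3: load  L4 → I/I/O/S on L4; bus BusRd; mem=56
  op26 P3: load  L3 → O/I/S/S on L3; bus BusRd; mem=49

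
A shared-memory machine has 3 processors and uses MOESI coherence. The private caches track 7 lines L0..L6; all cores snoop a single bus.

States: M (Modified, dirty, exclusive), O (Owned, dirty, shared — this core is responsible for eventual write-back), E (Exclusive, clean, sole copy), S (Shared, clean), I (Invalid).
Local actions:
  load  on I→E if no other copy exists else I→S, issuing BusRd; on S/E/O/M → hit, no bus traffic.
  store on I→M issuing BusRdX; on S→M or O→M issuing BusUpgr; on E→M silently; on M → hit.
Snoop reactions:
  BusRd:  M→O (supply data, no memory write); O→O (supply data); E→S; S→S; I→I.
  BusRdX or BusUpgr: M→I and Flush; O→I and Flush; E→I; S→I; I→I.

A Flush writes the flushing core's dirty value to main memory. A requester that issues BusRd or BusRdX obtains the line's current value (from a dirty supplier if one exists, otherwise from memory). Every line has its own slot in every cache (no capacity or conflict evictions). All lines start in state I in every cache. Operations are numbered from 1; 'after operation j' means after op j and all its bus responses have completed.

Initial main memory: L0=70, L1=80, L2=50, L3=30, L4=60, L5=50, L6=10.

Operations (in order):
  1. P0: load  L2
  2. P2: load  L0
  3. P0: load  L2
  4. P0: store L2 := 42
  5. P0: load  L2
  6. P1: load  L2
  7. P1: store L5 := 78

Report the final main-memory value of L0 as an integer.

memory[L0] = 70

1. P0: load  L2  bus=[BusRd]  L2: P0=E P1=I P2=I  mem[L2]=50
2. P2: load  L0  bus=[BusRd]  L0: P0=I P1=I P2=E  mem[L0]=70
3. P0: load  L2  bus=[-]  L2: P0=E P1=I P2=I  mem[L2]=50
4. P0: store L2 := 42  bus=[-]  L2: P0=M P1=I P2=I  mem[L2]=50
5. P0: load  L2  bus=[-]  L2: P0=M P1=I P2=I  mem[L2]=50
6. P1: load  L2  bus=[BusRd]  L2: P0=O P1=S P2=I  mem[L2]=50
7. P1: store L5 := 78  bus=[BusRdX]  L5: P0=I P1=M P2=I  mem[L5]=50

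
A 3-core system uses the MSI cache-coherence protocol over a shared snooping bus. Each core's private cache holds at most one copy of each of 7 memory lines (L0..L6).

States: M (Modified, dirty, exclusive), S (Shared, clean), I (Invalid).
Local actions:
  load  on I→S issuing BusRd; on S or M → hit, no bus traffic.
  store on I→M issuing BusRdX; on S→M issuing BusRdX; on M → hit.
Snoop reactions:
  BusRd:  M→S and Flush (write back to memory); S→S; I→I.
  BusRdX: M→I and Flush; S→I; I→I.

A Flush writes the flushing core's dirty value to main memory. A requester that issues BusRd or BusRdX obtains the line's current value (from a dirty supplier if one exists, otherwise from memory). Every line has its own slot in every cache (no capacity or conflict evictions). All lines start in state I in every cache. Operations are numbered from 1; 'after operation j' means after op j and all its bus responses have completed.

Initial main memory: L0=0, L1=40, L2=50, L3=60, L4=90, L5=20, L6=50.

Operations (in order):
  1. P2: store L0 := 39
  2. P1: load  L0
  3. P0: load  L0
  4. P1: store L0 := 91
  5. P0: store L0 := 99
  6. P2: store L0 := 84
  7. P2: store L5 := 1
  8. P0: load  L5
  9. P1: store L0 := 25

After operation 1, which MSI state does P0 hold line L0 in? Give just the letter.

step 1: P2: store L0 := 39  ⟶  IIM  (L0)  txn=BusRdX  M[L0]=0
step 2: P1: load  L0  ⟶  ISS  (L0)  txn=BusRd+Flush  M[L0]=39
step 3: P0: load  L0  ⟶  SSS  (L0)  txn=BusRd  M[L0]=39
step 4: P1: store L0 := 91  ⟶  IMI  (L0)  txn=BusRdX  M[L0]=39
step 5: P0: store L0 := 99  ⟶  MII  (L0)  txn=BusRdX+Flush  M[L0]=91
step 6: P2: store L0 := 84  ⟶  IIM  (L0)  txn=BusRdX+Flush  M[L0]=99
step 7: P2: store L5 := 1  ⟶  IIM  (L5)  txn=BusRdX  M[L5]=20
step 8: P0: load  L5  ⟶  SIS  (L5)  txn=BusRd+Flush  M[L5]=1
step 9: P1: store L0 := 25  ⟶  IMI  (L0)  txn=BusRdX+Flush  M[L0]=84

state = I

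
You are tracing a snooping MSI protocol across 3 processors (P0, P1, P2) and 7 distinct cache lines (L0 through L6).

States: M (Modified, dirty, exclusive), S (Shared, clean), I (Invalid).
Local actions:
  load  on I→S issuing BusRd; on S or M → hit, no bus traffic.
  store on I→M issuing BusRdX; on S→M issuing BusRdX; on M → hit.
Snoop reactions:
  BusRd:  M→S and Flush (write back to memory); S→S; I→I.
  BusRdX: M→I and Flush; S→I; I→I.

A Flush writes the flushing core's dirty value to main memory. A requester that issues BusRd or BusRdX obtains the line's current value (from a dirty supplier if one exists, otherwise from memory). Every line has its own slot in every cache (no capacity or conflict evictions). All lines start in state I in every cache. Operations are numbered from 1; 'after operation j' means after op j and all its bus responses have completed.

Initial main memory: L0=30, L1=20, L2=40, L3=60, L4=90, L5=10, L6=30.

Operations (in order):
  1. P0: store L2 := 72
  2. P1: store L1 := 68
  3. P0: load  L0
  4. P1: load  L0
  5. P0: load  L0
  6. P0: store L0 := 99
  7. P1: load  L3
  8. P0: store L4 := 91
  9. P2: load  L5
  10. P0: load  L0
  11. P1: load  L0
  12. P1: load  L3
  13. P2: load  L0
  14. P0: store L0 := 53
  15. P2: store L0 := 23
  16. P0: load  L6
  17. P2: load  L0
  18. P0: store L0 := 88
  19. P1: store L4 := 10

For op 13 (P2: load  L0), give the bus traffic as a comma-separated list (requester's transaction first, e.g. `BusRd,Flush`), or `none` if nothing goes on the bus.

  op1 P0: store L2 := 72 → M/I/I on L2; bus BusRdX; mem=40
  op2 P1: store L1 := 68 → I/M/I on L1; bus BusRdX; mem=20
  op3 P0: load  L0 → S/I/I on L0; bus BusRd; mem=30
  op4 P1: load  L0 → S/S/I on L0; bus BusRd; mem=30
  op5 P0: load  L0 → S/S/I on L0; bus (none); mem=30
  op6 P0: store L0 := 99 → M/I/I on L0; bus BusRdX; mem=30
  op7 P1: load  L3 → I/S/I on L3; bus BusRd; mem=60
  op8 P0: store L4 := 91 → M/I/I on L4; bus BusRdX; mem=90
  op9 P2: load  L5 → I/I/S on L5; bus BusRd; mem=10
  op10 P0: load  L0 → M/I/I on L0; bus (none); mem=30
  op11 P1: load  L0 → S/S/I on L0; bus BusRd Flush; mem=99
  op12 P1: load  L3 → I/S/I on L3; bus (none); mem=60
  op13 P2: load  L0 → S/S/S on L0; bus BusRd; mem=99
  op14 P0: store L0 := 53 → M/I/I on L0; bus BusRdX; mem=99
  op15 P2: store L0 := 23 → I/I/M on L0; bus BusRdX Flush; mem=53
  op16 P0: load  L6 → S/I/I on L6; bus BusRd; mem=30
  op17 P2: load  L0 → I/I/M on L0; bus (none); mem=53
  op18 P0: store L0 := 88 → M/I/I on L0; bus BusRdX Flush; mem=23
  op19 P1: store L4 := 10 → I/M/I on L4; bus BusRdX Flush; mem=91

bus = BusRd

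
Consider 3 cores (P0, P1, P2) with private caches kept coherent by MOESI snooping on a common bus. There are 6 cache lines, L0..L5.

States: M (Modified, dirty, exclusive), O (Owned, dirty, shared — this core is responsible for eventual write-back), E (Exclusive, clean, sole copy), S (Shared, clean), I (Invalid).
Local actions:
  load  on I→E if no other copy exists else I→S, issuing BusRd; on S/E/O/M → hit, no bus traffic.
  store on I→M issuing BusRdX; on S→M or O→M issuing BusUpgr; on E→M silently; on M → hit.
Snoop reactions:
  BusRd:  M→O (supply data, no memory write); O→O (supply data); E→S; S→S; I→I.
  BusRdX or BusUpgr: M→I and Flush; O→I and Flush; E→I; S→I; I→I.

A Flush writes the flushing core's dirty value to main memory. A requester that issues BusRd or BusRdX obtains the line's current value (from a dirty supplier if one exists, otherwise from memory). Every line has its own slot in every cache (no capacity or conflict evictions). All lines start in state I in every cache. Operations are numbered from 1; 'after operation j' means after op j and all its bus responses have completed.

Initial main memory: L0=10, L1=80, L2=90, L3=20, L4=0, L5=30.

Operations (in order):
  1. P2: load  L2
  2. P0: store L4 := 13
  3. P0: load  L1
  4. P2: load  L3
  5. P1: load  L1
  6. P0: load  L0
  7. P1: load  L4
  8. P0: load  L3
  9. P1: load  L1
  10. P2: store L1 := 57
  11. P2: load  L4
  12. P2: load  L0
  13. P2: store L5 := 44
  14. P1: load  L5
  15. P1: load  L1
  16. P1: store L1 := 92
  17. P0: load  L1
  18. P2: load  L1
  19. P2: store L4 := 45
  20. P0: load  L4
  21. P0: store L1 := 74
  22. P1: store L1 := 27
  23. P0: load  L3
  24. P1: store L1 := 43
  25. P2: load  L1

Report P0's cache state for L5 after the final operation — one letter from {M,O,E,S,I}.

state = I

step 1: P2: load  L2  ⟶  IIE  (L2)  txn=BusRd  M[L2]=90
step 2: P0: store L4 := 13  ⟶  MII  (L4)  txn=BusRdX  M[L4]=0
step 3: P0: load  L1  ⟶  EII  (L1)  txn=BusRd  M[L1]=80
step 4: P2: load  L3  ⟶  IIE  (L3)  txn=BusRd  M[L3]=20
step 5: P1: load  L1  ⟶  SSI  (L1)  txn=BusRd  M[L1]=80
step 6: P0: load  L0  ⟶  EII  (L0)  txn=BusRd  M[L0]=10
step 7: P1: load  L4  ⟶  OSI  (L4)  txn=BusRd  M[L4]=0
step 8: P0: load  L3  ⟶  SIS  (L3)  txn=BusRd  M[L3]=20
step 9: P1: load  L1  ⟶  SSI  (L1)  txn=∅  M[L1]=80
step 10: P2: store L1 := 57  ⟶  IIM  (L1)  txn=BusRdX  M[L1]=80
step 11: P2: load  L4  ⟶  OSS  (L4)  txn=BusRd  M[L4]=0
step 12: P2: load  L0  ⟶  SIS  (L0)  txn=BusRd  M[L0]=10
step 13: P2: store L5 := 44  ⟶  IIM  (L5)  txn=BusRdX  M[L5]=30
step 14: P1: load  L5  ⟶  ISO  (L5)  txn=BusRd  M[L5]=30
step 15: P1: load  L1  ⟶  ISO  (L1)  txn=BusRd  M[L1]=80
step 16: P1: store L1 := 92  ⟶  IMI  (L1)  txn=BusUpgr+Flush  M[L1]=57
step 17: P0: load  L1  ⟶  SOI  (L1)  txn=BusRd  M[L1]=57
step 18: P2: load  L1  ⟶  SOS  (L1)  txn=BusRd  M[L1]=57
step 19: P2: store L4 := 45  ⟶  IIM  (L4)  txn=BusUpgr+Flush  M[L4]=13
step 20: P0: load  L4  ⟶  SIO  (L4)  txn=BusRd  M[L4]=13
step 21: P0: store L1 := 74  ⟶  MII  (L1)  txn=BusUpgr+Flush  M[L1]=92
step 22: P1: store L1 := 27  ⟶  IMI  (L1)  txn=BusRdX+Flush  M[L1]=74
step 23: P0: load  L3  ⟶  SIS  (L3)  txn=∅  M[L3]=20
step 24: P1: store L1 := 43  ⟶  IMI  (L1)  txn=∅  M[L1]=74
step 25: P2: load  L1  ⟶  IOS  (L1)  txn=BusRd  M[L1]=74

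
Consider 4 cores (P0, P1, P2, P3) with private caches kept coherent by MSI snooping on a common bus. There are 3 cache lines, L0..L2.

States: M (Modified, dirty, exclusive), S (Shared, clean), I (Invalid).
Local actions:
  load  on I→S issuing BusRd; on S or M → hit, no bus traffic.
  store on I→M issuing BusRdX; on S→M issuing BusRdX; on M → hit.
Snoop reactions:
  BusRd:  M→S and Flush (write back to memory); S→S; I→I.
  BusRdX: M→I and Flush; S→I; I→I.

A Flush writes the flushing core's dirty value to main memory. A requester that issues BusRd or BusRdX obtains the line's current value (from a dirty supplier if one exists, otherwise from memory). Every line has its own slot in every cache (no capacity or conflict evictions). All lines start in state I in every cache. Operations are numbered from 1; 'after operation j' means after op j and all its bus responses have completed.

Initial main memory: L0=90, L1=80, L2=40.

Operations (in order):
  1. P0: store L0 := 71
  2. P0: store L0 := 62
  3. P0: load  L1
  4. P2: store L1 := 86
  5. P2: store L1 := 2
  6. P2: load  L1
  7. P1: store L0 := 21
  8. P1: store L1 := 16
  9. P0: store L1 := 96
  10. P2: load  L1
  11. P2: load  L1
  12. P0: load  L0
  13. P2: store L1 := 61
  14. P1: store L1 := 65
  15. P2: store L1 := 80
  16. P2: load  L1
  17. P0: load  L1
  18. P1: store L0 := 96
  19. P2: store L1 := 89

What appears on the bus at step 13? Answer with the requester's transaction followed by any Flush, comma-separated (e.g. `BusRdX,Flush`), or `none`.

bus = BusRdX

step 1: P0: store L0 := 71  ⟶  MIII  (L0)  txn=BusRdX  M[L0]=90
step 2: P0: store L0 := 62  ⟶  MIII  (L0)  txn=∅  M[L0]=90
step 3: P0: load  L1  ⟶  SIII  (L1)  txn=BusRd  M[L1]=80
step 4: P2: store L1 := 86  ⟶  IIMI  (L1)  txn=BusRdX  M[L1]=80
step 5: P2: store L1 := 2  ⟶  IIMI  (L1)  txn=∅  M[L1]=80
step 6: P2: load  L1  ⟶  IIMI  (L1)  txn=∅  M[L1]=80
step 7: P1: store L0 := 21  ⟶  IMII  (L0)  txn=BusRdX+Flush  M[L0]=62
step 8: P1: store L1 := 16  ⟶  IMII  (L1)  txn=BusRdX+Flush  M[L1]=2
step 9: P0: store L1 := 96  ⟶  MIII  (L1)  txn=BusRdX+Flush  M[L1]=16
step 10: P2: load  L1  ⟶  SISI  (L1)  txn=BusRd+Flush  M[L1]=96
step 11: P2: load  L1  ⟶  SISI  (L1)  txn=∅  M[L1]=96
step 12: P0: load  L0  ⟶  SSII  (L0)  txn=BusRd+Flush  M[L0]=21
step 13: P2: store L1 := 61  ⟶  IIMI  (L1)  txn=BusRdX  M[L1]=96
step 14: P1: store L1 := 65  ⟶  IMII  (L1)  txn=BusRdX+Flush  M[L1]=61
step 15: P2: store L1 := 80  ⟶  IIMI  (L1)  txn=BusRdX+Flush  M[L1]=65
step 16: P2: load  L1  ⟶  IIMI  (L1)  txn=∅  M[L1]=65
step 17: P0: load  L1  ⟶  SISI  (L1)  txn=BusRd+Flush  M[L1]=80
step 18: P1: store L0 := 96  ⟶  IMII  (L0)  txn=BusRdX  M[L0]=21
step 19: P2: store L1 := 89  ⟶  IIMI  (L1)  txn=BusRdX  M[L1]=80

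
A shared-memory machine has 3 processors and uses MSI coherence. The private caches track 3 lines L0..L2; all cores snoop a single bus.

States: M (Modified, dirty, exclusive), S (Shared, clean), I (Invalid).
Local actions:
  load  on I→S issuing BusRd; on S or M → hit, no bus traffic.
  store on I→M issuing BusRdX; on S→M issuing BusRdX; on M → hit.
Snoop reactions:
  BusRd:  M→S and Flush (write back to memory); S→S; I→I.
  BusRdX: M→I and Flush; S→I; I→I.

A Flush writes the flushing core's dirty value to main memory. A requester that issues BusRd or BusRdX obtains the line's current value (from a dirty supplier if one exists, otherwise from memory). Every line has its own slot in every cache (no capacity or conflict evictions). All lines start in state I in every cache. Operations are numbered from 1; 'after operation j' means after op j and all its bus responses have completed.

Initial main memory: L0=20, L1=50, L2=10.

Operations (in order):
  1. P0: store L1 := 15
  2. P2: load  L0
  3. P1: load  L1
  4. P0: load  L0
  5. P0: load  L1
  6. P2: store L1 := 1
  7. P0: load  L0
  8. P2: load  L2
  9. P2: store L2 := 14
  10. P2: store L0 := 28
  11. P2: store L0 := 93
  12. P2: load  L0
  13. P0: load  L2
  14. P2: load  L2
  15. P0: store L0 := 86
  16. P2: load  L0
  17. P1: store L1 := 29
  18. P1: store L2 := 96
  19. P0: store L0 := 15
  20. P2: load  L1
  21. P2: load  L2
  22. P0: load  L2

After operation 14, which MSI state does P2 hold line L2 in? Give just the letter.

state = S

1. P0: store L1 := 15  bus=[BusRdX]  L1: P0=M P1=I P2=I  mem[L1]=50
2. P2: load  L0  bus=[BusRd]  L0: P0=I P1=I P2=S  mem[L0]=20
3. P1: load  L1  bus=[BusRd,Flush]  L1: P0=S P1=S P2=I  mem[L1]=15
4. P0: load  L0  bus=[BusRd]  L0: P0=S P1=I P2=S  mem[L0]=20
5. P0: load  L1  bus=[-]  L1: P0=S P1=S P2=I  mem[L1]=15
6. P2: store L1 := 1  bus=[BusRdX]  L1: P0=I P1=I P2=M  mem[L1]=15
7. P0: load  L0  bus=[-]  L0: P0=S P1=I P2=S  mem[L0]=20
8. P2: load  L2  bus=[BusRd]  L2: P0=I P1=I P2=S  mem[L2]=10
9. P2: store L2 := 14  bus=[BusRdX]  L2: P0=I P1=I P2=M  mem[L2]=10
10. P2: store L0 := 28  bus=[BusRdX]  L0: P0=I P1=I P2=M  mem[L0]=20
11. P2: store L0 := 93  bus=[-]  L0: P0=I P1=I P2=M  mem[L0]=20
12. P2: load  L0  bus=[-]  L0: P0=I P1=I P2=M  mem[L0]=20
13. P0: load  L2  bus=[BusRd,Flush]  L2: P0=S P1=I P2=S  mem[L2]=14
14. P2: load  L2  bus=[-]  L2: P0=S P1=I P2=S  mem[L2]=14
15. P0: store L0 := 86  bus=[BusRdX,Flush]  L0: P0=M P1=I P2=I  mem[L0]=93
16. P2: load  L0  bus=[BusRd,Flush]  L0: P0=S P1=I P2=S  mem[L0]=86
17. P1: store L1 := 29  bus=[BusRdX,Flush]  L1: P0=I P1=M P2=I  mem[L1]=1
18. P1: store L2 := 96  bus=[BusRdX]  L2: P0=I P1=M P2=I  mem[L2]=14
19. P0: store L0 := 15  bus=[BusRdX]  L0: P0=M P1=I P2=I  mem[L0]=86
20. P2: load  L1  bus=[BusRd,Flush]  L1: P0=I P1=S P2=S  mem[L1]=29
21. P2: load  L2  bus=[BusRd,Flush]  L2: P0=I P1=S P2=S  mem[L2]=96
22. P0: load  L2  bus=[BusRd]  L2: P0=S P1=S P2=S  mem[L2]=96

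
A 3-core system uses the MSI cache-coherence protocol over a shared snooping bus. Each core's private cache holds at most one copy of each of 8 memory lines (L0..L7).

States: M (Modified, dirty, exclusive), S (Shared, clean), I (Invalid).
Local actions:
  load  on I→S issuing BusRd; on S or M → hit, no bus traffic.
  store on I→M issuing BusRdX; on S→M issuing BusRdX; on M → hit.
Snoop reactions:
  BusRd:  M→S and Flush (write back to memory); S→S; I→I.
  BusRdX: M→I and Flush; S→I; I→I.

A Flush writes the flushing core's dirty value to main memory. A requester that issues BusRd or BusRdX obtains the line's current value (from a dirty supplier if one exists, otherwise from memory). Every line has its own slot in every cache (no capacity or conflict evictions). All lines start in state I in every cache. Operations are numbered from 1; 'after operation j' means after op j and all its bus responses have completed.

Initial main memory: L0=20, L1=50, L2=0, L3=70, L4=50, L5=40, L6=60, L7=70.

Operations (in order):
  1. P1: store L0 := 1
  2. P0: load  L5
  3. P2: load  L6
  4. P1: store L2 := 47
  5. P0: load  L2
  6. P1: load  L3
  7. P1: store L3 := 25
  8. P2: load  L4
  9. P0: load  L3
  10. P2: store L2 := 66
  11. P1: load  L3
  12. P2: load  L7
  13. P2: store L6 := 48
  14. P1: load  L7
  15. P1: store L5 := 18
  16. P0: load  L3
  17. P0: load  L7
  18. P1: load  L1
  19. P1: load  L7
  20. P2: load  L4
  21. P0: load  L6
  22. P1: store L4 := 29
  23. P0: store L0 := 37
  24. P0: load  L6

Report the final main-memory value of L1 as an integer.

memory[L1] = 50

  op1 P1: store L0 := 1 → I/M/I on L0; bus BusRdX; mem=20
  op2 P0: load  L5 → S/I/I on L5; bus BusRd; mem=40
  op3 P2: load  L6 → I/I/S on L6; bus BusRd; mem=60
  op4 P1: store L2 := 47 → I/M/I on L2; bus BusRdX; mem=0
  op5 P0: load  L2 → S/S/I on L2; bus BusRd Flush; mem=47
  op6 P1: load  L3 → I/S/I on L3; bus BusRd; mem=70
  op7 P1: store L3 := 25 → I/M/I on L3; bus BusRdX; mem=70
  op8 P2: load  L4 → I/I/S on L4; bus BusRd; mem=50
  op9 P0: load  L3 → S/S/I on L3; bus BusRd Flush; mem=25
  op10 P2: store L2 := 66 → I/I/M on L2; bus BusRdX; mem=47
  op11 P1: load  L3 → S/S/I on L3; bus (none); mem=25
  op12 P2: load  L7 → I/I/S on L7; bus BusRd; mem=70
  op13 P2: store L6 := 48 → I/I/M on L6; bus BusRdX; mem=60
  op14 P1: load  L7 → I/S/S on L7; bus BusRd; mem=70
  op15 P1: store L5 := 18 → I/M/I on L5; bus BusRdX; mem=40
  op16 P0: load  L3 → S/S/I on L3; bus (none); mem=25
  op17 P0: load  L7 → S/S/S on L7; bus BusRd; mem=70
  op18 P1: load  L1 → I/S/I on L1; bus BusRd; mem=50
  op19 P1: load  L7 → S/S/S on L7; bus (none); mem=70
  op20 P2: load  L4 → I/I/S on L4; bus (none); mem=50
  op21 P0: load  L6 → S/I/S on L6; bus BusRd Flush; mem=48
  op22 P1: store L4 := 29 → I/M/I on L4; bus BusRdX; mem=50
  op23 P0: store L0 := 37 → M/I/I on L0; bus BusRdX Flush; mem=1
  op24 P0: load  L6 → S/I/S on L6; bus (none); mem=48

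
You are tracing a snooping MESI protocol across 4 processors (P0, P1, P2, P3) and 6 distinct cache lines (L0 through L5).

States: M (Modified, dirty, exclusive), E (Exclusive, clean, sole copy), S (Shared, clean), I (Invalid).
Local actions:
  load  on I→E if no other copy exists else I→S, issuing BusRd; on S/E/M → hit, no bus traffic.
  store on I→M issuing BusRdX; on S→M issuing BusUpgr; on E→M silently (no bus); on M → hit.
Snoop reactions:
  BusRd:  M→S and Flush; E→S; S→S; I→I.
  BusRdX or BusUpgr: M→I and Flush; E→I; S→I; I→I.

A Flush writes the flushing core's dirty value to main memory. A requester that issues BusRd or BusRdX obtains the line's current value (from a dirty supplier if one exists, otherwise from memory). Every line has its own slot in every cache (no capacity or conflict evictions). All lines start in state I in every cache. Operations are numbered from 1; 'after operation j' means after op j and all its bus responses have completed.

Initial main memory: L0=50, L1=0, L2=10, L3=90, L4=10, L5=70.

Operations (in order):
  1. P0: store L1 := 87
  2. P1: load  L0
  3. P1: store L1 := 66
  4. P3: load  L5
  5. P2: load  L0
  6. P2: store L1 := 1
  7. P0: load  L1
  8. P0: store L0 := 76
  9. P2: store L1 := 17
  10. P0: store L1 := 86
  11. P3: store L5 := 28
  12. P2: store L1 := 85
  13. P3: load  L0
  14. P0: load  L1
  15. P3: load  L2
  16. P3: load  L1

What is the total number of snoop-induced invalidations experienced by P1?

invalidations = 2

  op1 P0: store L1 := 87 → M/I/I/I on L1; bus BusRdX; mem=0
  op2 P1: load  L0 → I/E/I/I on L0; bus BusRd; mem=50
  op3 P1: store L1 := 66 → I/M/I/I on L1; bus BusRdX Flush; mem=87
  op4 P3: load  L5 → I/I/I/E on L5; bus BusRd; mem=70
  op5 P2: load  L0 → I/S/S/I on L0; bus BusRd; mem=50
  op6 P2: store L1 := 1 → I/I/M/I on L1; bus BusRdX Flush; mem=66
  op7 P0: load  L1 → S/I/S/I on L1; bus BusRd Flush; mem=1
  op8 P0: store L0 := 76 → M/I/I/I on L0; bus BusRdX; mem=50
  op9 P2: store L1 := 17 → I/I/M/I on L1; bus BusUpgr; mem=1
  op10 P0: store L1 := 86 → M/I/I/I on L1; bus BusRdX Flush; mem=17
  op11 P3: store L5 := 28 → I/I/I/M on L5; bus (none); mem=70
  op12 P2: store L1 := 85 → I/I/M/I on L1; bus BusRdX Flush; mem=86
  op13 P3: load  L0 → S/I/I/S on L0; bus BusRd Flush; mem=76
  op14 P0: load  L1 → S/I/S/I on L1; bus BusRd Flush; mem=85
  op15 P3: load  L2 → I/I/I/E on L2; bus BusRd; mem=10
  op16 P3: load  L1 → S/I/S/S on L1; bus BusRd; mem=85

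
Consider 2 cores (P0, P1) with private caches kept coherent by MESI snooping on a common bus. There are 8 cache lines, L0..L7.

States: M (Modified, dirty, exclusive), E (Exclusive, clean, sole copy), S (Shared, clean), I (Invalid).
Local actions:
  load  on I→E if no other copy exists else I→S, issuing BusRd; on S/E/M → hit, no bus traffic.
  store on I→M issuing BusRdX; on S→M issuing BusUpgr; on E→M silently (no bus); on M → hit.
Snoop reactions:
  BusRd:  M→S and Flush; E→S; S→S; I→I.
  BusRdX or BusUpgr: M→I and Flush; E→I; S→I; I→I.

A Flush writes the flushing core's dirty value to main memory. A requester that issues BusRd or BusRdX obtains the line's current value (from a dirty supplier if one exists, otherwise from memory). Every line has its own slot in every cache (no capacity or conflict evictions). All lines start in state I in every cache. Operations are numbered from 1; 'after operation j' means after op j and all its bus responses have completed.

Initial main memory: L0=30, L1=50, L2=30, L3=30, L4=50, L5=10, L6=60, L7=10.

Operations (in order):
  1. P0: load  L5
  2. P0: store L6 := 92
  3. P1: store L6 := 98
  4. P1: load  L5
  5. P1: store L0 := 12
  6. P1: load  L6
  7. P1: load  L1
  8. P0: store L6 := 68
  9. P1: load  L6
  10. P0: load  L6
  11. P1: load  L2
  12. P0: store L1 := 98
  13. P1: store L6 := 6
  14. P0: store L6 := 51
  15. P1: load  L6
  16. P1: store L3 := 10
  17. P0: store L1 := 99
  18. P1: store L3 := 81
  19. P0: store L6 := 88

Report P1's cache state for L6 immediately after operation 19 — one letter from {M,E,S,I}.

state = I

1. P0: load  L5  bus=[BusRd]  L5: P0=E P1=I  mem[L5]=10
2. P0: store L6 := 92  bus=[BusRdX]  L6: P0=M P1=I  mem[L6]=60
3. P1: store L6 := 98  bus=[BusRdX,Flush]  L6: P0=I P1=M  mem[L6]=92
4. P1: load  L5  bus=[BusRd]  L5: P0=S P1=S  mem[L5]=10
5. P1: store L0 := 12  bus=[BusRdX]  L0: P0=I P1=M  mem[L0]=30
6. P1: load  L6  bus=[-]  L6: P0=I P1=M  mem[L6]=92
7. P1: load  L1  bus=[BusRd]  L1: P0=I P1=E  mem[L1]=50
8. P0: store L6 := 68  bus=[BusRdX,Flush]  L6: P0=M P1=I  mem[L6]=98
9. P1: load  L6  bus=[BusRd,Flush]  L6: P0=S P1=S  mem[L6]=68
10. P0: load  L6  bus=[-]  L6: P0=S P1=S  mem[L6]=68
11. P1: load  L2  bus=[BusRd]  L2: P0=I P1=E  mem[L2]=30
12. P0: store L1 := 98  bus=[BusRdX]  L1: P0=M P1=I  mem[L1]=50
13. P1: store L6 := 6  bus=[BusUpgr]  L6: P0=I P1=M  mem[L6]=68
14. P0: store L6 := 51  bus=[BusRdX,Flush]  L6: P0=M P1=I  mem[L6]=6
15. P1: load  L6  bus=[BusRd,Flush]  L6: P0=S P1=S  mem[L6]=51
16. P1: store L3 := 10  bus=[BusRdX]  L3: P0=I P1=M  mem[L3]=30
17. P0: store L1 := 99  bus=[-]  L1: P0=M P1=I  mem[L1]=50
18. P1: store L3 := 81  bus=[-]  L3: P0=I P1=M  mem[L3]=30
19. P0: store L6 := 88  bus=[BusUpgr]  L6: P0=M P1=I  mem[L6]=51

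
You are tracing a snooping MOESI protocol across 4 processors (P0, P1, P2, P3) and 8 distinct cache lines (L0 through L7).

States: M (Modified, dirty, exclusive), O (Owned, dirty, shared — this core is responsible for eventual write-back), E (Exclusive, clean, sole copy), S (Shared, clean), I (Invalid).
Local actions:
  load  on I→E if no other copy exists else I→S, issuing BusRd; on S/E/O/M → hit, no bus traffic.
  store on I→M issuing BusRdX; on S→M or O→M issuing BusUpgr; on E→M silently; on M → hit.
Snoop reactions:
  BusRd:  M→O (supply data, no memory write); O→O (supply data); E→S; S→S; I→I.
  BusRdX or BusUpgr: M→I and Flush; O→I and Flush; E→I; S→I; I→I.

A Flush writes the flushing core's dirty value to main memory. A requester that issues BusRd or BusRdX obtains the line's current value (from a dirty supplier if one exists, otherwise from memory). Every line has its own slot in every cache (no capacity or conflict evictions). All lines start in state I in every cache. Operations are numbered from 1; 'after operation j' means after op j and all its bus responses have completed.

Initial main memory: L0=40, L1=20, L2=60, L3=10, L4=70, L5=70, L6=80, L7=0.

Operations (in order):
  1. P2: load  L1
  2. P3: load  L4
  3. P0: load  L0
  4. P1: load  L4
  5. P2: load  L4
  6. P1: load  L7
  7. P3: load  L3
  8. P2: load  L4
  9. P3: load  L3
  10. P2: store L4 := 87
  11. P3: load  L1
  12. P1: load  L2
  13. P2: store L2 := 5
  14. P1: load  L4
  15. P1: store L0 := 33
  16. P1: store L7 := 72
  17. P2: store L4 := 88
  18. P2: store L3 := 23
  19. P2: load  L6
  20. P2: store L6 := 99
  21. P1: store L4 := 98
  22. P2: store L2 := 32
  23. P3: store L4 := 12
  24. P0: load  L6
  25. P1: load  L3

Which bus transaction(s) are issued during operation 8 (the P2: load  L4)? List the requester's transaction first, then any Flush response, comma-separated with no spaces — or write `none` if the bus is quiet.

bus = none

1. P2: load  L1  bus=[BusRd]  L1: P0=I P1=I P2=E P3=I  mem[L1]=20
2. P3: load  L4  bus=[BusRd]  L4: P0=I P1=I P2=I P3=E  mem[L4]=70
3. P0: load  L0  bus=[BusRd]  L0: P0=E P1=I P2=I P3=I  mem[L0]=40
4. P1: load  L4  bus=[BusRd]  L4: P0=I P1=S P2=I P3=S  mem[L4]=70
5. P2: load  L4  bus=[BusRd]  L4: P0=I P1=S P2=S P3=S  mem[L4]=70
6. P1: load  L7  bus=[BusRd]  L7: P0=I P1=E P2=I P3=I  mem[L7]=0
7. P3: load  L3  bus=[BusRd]  L3: P0=I P1=I P2=I P3=E  mem[L3]=10
8. P2: load  L4  bus=[-]  L4: P0=I P1=S P2=S P3=S  mem[L4]=70
9. P3: load  L3  bus=[-]  L3: P0=I P1=I P2=I P3=E  mem[L3]=10
10. P2: store L4 := 87  bus=[BusUpgr]  L4: P0=I P1=I P2=M P3=I  mem[L4]=70
11. P3: load  L1  bus=[BusRd]  L1: P0=I P1=I P2=S P3=S  mem[L1]=20
12. P1: load  L2  bus=[BusRd]  L2: P0=I P1=E P2=I P3=I  mem[L2]=60
13. P2: store L2 := 5  bus=[BusRdX]  L2: P0=I P1=I P2=M P3=I  mem[L2]=60
14. P1: load  L4  bus=[BusRd]  L4: P0=I P1=S P2=O P3=I  mem[L4]=70
15. P1: store L0 := 33  bus=[BusRdX]  L0: P0=I P1=M P2=I P3=I  mem[L0]=40
16. P1: store L7 := 72  bus=[-]  L7: P0=I P1=M P2=I P3=I  mem[L7]=0
17. P2: store L4 := 88  bus=[BusUpgr]  L4: P0=I P1=I P2=M P3=I  mem[L4]=70
18. P2: store L3 := 23  bus=[BusRdX]  L3: P0=I P1=I P2=M P3=I  mem[L3]=10
19. P2: load  L6  bus=[BusRd]  L6: P0=I P1=I P2=E P3=I  mem[L6]=80
20. P2: store L6 := 99  bus=[-]  L6: P0=I P1=I P2=M P3=I  mem[L6]=80
21. P1: store L4 := 98  bus=[BusRdX,Flush]  L4: P0=I P1=M P2=I P3=I  mem[L4]=88
22. P2: store L2 := 32  bus=[-]  L2: P0=I P1=I P2=M P3=I  mem[L2]=60
23. P3: store L4 := 12  bus=[BusRdX,Flush]  L4: P0=I P1=I P2=I P3=M  mem[L4]=98
24. P0: load  L6  bus=[BusRd]  L6: P0=S P1=I P2=O P3=I  mem[L6]=80
25. P1: load  L3  bus=[BusRd]  L3: P0=I P1=S P2=O P3=I  mem[L3]=10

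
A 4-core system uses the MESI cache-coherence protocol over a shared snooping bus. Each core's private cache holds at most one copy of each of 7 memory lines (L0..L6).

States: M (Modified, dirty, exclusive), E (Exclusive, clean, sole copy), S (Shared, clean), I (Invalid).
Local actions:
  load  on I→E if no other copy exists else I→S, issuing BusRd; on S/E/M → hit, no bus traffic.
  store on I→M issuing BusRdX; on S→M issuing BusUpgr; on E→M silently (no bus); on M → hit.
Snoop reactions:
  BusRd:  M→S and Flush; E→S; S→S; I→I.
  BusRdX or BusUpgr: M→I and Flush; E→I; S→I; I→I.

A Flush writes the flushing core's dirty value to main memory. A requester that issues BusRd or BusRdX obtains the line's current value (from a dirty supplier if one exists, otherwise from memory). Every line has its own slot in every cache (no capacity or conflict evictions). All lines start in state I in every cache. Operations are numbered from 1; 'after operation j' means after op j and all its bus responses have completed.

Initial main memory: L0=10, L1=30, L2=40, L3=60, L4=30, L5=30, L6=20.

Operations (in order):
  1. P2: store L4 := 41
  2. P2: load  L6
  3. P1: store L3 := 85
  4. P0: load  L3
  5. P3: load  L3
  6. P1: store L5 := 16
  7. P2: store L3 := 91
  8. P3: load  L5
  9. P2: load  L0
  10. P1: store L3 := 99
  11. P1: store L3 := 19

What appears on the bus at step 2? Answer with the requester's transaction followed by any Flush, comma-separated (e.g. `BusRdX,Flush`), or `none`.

step 1: P2: store L4 := 41  ⟶  IIMI  (L4)  txn=BusRdX  M[L4]=30
step 2: P2: load  L6  ⟶  IIEI  (L6)  txn=BusRd  M[L6]=20
step 3: P1: store L3 := 85  ⟶  IMII  (L3)  txn=BusRdX  M[L3]=60
step 4: P0: load  L3  ⟶  SSII  (L3)  txn=BusRd+Flush  M[L3]=85
step 5: P3: load  L3  ⟶  SSIS  (L3)  txn=BusRd  M[L3]=85
step 6: P1: store L5 := 16  ⟶  IMII  (L5)  txn=BusRdX  M[L5]=30
step 7: P2: store L3 := 91  ⟶  IIMI  (L3)  txn=BusRdX  M[L3]=85
step 8: P3: load  L5  ⟶  ISIS  (L5)  txn=BusRd+Flush  M[L5]=16
step 9: P2: load  L0  ⟶  IIEI  (L0)  txn=BusRd  M[L0]=10
step 10: P1: store L3 := 99  ⟶  IMII  (L3)  txn=BusRdX+Flush  M[L3]=91
step 11: P1: store L3 := 19  ⟶  IMII  (L3)  txn=∅  M[L3]=91

bus = BusRd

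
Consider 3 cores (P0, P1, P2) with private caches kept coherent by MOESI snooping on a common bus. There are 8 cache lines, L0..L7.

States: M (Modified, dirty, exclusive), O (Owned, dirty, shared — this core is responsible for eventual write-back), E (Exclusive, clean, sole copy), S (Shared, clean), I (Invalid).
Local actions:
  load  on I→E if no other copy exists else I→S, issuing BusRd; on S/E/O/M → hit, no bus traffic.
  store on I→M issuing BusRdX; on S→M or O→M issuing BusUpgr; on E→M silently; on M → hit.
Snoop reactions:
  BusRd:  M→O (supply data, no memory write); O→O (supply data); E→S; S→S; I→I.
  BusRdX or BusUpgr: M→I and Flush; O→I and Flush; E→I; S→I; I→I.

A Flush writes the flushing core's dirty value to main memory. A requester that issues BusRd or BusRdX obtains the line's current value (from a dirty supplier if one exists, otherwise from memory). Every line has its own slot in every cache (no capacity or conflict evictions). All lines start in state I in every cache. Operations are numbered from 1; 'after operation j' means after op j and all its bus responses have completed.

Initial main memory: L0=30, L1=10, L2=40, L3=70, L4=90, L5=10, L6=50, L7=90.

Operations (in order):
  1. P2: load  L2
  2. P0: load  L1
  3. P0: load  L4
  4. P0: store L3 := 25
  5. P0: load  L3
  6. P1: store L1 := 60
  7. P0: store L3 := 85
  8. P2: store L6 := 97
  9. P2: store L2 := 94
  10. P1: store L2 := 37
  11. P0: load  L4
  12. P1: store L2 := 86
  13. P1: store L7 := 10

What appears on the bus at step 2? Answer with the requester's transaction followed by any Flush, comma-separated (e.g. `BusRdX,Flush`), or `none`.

bus = BusRd

1. P2: load  L2  bus=[BusRd]  L2: P0=I P1=I P2=E  mem[L2]=40
2. P0: load  L1  bus=[BusRd]  L1: P0=E P1=I P2=I  mem[L1]=10
3. P0: load  L4  bus=[BusRd]  L4: P0=E P1=I P2=I  mem[L4]=90
4. P0: store L3 := 25  bus=[BusRdX]  L3: P0=M P1=I P2=I  mem[L3]=70
5. P0: load  L3  bus=[-]  L3: P0=M P1=I P2=I  mem[L3]=70
6. P1: store L1 := 60  bus=[BusRdX]  L1: P0=I P1=M P2=I  mem[L1]=10
7. P0: store L3 := 85  bus=[-]  L3: P0=M P1=I P2=I  mem[L3]=70
8. P2: store L6 := 97  bus=[BusRdX]  L6: P0=I P1=I P2=M  mem[L6]=50
9. P2: store L2 := 94  bus=[-]  L2: P0=I P1=I P2=M  mem[L2]=40
10. P1: store L2 := 37  bus=[BusRdX,Flush]  L2: P0=I P1=M P2=I  mem[L2]=94
11. P0: load  L4  bus=[-]  L4: P0=E P1=I P2=I  mem[L4]=90
12. P1: store L2 := 86  bus=[-]  L2: P0=I P1=M P2=I  mem[L2]=94
13. P1: store L7 := 10  bus=[BusRdX]  L7: P0=I P1=M P2=I  mem[L7]=90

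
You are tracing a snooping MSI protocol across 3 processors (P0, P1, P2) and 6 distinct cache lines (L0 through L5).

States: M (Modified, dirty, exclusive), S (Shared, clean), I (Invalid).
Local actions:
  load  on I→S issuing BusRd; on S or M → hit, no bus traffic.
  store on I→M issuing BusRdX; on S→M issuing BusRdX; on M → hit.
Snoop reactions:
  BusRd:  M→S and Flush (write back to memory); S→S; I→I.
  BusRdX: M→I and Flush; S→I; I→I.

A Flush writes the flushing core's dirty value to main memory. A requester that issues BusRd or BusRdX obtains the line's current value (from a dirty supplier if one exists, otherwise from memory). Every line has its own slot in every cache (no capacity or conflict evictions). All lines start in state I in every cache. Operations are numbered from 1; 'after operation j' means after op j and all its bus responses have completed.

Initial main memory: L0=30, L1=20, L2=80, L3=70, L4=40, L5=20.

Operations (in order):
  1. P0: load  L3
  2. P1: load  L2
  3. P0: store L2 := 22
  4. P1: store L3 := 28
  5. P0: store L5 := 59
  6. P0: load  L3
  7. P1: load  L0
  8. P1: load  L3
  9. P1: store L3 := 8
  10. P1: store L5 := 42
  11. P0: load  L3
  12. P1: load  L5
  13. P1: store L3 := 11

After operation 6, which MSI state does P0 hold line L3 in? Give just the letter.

state = S

1. P0: load  L3  bus=[BusRd]  L3: P0=S P1=I P2=I  mem[L3]=70
2. P1: load  L2  bus=[BusRd]  L2: P0=I P1=S P2=I  mem[L2]=80
3. P0: store L2 := 22  bus=[BusRdX]  L2: P0=M P1=I P2=I  mem[L2]=80
4. P1: store L3 := 28  bus=[BusRdX]  L3: P0=I P1=M P2=I  mem[L3]=70
5. P0: store L5 := 59  bus=[BusRdX]  L5: P0=M P1=I P2=I  mem[L5]=20
6. P0: load  L3  bus=[BusRd,Flush]  L3: P0=S P1=S P2=I  mem[L3]=28
7. P1: load  L0  bus=[BusRd]  L0: P0=I P1=S P2=I  mem[L0]=30
8. P1: load  L3  bus=[-]  L3: P0=S P1=S P2=I  mem[L3]=28
9. P1: store L3 := 8  bus=[BusRdX]  L3: P0=I P1=M P2=I  mem[L3]=28
10. P1: store L5 := 42  bus=[BusRdX,Flush]  L5: P0=I P1=M P2=I  mem[L5]=59
11. P0: load  L3  bus=[BusRd,Flush]  L3: P0=S P1=S P2=I  mem[L3]=8
12. P1: load  L5  bus=[-]  L5: P0=I P1=M P2=I  mem[L5]=59
13. P1: store L3 := 11  bus=[BusRdX]  L3: P0=I P1=M P2=I  mem[L3]=8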